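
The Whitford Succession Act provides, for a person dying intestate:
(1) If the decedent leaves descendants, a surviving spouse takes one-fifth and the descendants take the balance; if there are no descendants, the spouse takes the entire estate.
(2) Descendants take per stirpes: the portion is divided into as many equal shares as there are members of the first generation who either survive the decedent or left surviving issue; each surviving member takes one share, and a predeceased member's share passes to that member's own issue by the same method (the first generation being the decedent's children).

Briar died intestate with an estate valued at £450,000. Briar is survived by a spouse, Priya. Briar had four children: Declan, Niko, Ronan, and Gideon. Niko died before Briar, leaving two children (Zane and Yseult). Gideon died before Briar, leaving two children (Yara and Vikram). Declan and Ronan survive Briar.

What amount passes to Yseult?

Priya takes one-fifth of £450,000 = £90,000. The remaining £360,000 passes to the descendants.
The descendants' portion (£360,000) is divided into 4 shares of £90,000: Declan and Ronan each take £90,000; Niko's £90,000 share passes to Niko's issue; Gideon's £90,000 share passes to Gideon's issue.
Niko's share (£90,000) is divided into 2 shares of £45,000: Zane and Yseult each take £45,000.
Gideon's share (£90,000) is divided into 2 shares of £45,000: Yara and Vikram each take £45,000.

Yseult receives £45,000.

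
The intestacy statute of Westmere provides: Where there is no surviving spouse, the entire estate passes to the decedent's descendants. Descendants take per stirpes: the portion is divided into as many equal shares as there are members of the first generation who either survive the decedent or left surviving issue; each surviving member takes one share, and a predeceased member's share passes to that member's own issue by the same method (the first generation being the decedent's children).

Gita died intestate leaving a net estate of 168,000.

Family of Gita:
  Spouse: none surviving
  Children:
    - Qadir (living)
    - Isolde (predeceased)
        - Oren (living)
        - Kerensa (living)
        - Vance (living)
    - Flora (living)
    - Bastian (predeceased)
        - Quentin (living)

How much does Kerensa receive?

The entire 168,000 passes to the descendants.
That amount (168,000) is divided into 4 shares of 42,000: Qadir and Flora each take 42,000; Isolde's 42,000 share passes to Isolde's issue; Bastian's 42,000 share passes to Bastian's issue.
Isolde's share (42,000) is divided into 3 shares of 14,000: Oren, Kerensa, and Vance each take 14,000.
Bastian's share (42,000) passes entirely to Quentin.

Kerensa receives 14,000.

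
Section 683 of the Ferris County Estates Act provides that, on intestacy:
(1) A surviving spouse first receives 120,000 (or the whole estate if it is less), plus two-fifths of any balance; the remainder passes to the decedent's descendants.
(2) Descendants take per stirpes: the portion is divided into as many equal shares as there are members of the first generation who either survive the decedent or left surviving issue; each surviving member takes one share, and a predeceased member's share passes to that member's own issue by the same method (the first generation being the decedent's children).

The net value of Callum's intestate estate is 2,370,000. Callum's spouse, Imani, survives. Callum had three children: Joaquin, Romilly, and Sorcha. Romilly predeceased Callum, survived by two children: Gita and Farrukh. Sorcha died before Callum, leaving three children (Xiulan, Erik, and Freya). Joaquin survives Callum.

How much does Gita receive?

Imani first takes 120,000, leaving a balance of 2,250,000. Imani then takes two-fifths of the balance (900,000), for a total of 1,020,000. The remaining 1,350,000 passes to the descendants.
The descendants' portion (1,350,000) is divided into 3 shares of 450,000: Joaquin takes 450,000; Romilly's 450,000 share passes to Romilly's issue; Sorcha's 450,000 share passes to Sorcha's issue.
Romilly's share (450,000) is divided into 2 shares of 225,000: Gita and Farrukh each take 225,000.
Sorcha's share (450,000) is divided into 3 shares of 150,000: Xiulan, Erik, and Freya each take 150,000.

Gita receives 225,000.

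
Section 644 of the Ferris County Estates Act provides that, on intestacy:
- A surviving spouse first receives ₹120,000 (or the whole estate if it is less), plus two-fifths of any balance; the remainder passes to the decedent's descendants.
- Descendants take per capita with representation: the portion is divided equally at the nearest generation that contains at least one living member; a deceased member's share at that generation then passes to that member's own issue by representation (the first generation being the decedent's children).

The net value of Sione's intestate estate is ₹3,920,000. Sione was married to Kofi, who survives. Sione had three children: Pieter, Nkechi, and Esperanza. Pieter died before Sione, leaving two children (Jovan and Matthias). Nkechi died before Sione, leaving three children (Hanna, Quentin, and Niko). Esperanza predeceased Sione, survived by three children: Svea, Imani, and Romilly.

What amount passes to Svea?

Svea receives ₹285,000.

Kofi first takes ₹120,000, leaving a balance of ₹3,800,000. Kofi then takes two-fifths of the balance (₹1,520,000), for a total of ₹1,640,000. The remaining ₹2,280,000 passes to the descendants.
No child survives, so the initial division is made at the grandchildren's generation.
The descendants' portion (₹2,280,000) is divided into 8 shares of ₹285,000: Jovan, Matthias, Hanna, Quentin, Niko, Svea, Imani, and Romilly each take ₹285,000.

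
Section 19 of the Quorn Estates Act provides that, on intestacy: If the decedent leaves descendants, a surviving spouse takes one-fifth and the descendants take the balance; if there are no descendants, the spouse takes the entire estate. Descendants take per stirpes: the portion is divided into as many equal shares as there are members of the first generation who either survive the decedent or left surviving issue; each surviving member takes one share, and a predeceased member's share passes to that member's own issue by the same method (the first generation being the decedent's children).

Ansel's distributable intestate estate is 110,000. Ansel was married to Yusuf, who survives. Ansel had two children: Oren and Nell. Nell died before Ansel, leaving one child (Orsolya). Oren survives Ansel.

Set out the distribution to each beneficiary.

Yusuf: 22,000; Oren: 44,000; Orsolya: 44,000

Yusuf takes one-fifth of 110,000 = 22,000. The remaining 88,000 passes to the descendants.
The descendants' portion (88,000) is divided into 2 shares of 44,000: Oren takes 44,000; Nell's 44,000 share passes to Nell's issue.
Nell's share (44,000) passes entirely to Orsolya.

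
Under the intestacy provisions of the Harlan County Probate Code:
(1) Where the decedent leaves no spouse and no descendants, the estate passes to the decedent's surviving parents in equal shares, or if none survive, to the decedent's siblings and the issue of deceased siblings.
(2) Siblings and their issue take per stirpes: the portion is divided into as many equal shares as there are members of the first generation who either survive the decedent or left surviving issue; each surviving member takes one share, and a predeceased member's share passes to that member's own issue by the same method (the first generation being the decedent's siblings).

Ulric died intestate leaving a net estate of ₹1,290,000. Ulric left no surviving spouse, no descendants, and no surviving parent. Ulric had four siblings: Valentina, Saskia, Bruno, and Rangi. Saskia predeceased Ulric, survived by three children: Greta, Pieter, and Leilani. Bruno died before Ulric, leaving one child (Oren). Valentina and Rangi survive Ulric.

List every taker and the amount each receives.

Valentina: ₹322,500; Greta: ₹107,500; Pieter: ₹107,500; Leilani: ₹107,500; Oren: ₹322,500; Rangi: ₹322,500

The entire ₹1,290,000 passes to the siblings and their issue.
That amount (₹1,290,000) is divided into 4 shares of ₹322,500: Valentina and Rangi each take ₹322,500; Saskia's ₹322,500 share passes to Saskia's issue; Bruno's ₹322,500 share passes to Bruno's issue.
Saskia's share (₹322,500) is divided into 3 shares of ₹107,500: Greta, Pieter, and Leilani each take ₹107,500.
Bruno's share (₹322,500) passes entirely to Oren.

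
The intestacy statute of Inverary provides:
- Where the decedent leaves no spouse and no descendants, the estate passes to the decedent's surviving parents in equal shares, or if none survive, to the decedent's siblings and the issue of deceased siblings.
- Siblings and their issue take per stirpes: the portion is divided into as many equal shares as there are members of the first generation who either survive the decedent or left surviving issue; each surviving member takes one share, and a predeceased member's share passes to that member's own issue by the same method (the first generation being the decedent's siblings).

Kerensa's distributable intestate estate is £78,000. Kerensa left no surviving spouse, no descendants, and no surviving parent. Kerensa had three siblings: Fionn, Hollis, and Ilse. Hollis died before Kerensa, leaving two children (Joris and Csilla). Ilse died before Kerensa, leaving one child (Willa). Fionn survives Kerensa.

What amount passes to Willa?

Willa receives £26,000.

The entire £78,000 passes to the siblings and their issue.
That amount (£78,000) is divided into 3 shares of £26,000: Fionn takes £26,000; Hollis's £26,000 share passes to Hollis's issue; Ilse's £26,000 share passes to Ilse's issue.
Hollis's share (£26,000) is divided into 2 shares of £13,000: Joris and Csilla each take £13,000.
Ilse's share (£26,000) passes entirely to Willa.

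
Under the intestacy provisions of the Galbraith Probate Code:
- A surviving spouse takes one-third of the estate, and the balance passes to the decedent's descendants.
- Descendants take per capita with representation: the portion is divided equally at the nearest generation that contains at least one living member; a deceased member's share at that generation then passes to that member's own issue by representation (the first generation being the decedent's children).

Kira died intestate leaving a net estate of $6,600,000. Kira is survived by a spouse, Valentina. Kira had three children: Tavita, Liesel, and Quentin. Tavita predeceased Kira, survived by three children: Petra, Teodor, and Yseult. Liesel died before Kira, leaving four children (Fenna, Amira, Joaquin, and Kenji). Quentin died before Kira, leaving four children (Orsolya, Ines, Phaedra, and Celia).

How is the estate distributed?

Valentina: $2,200,000; Petra: $400,000; Teodor: $400,000; Yseult: $400,000; Fenna: $400,000; Amira: $400,000; Joaquin: $400,000; Kenji: $400,000; Orsolya: $400,000; Ines: $400,000; Phaedra: $400,000; Celia: $400,000

Valentina takes one-third of $6,600,000 = $2,200,000. The remaining $4,400,000 passes to the descendants.
No child survives, so the initial division is made at the grandchildren's generation.
The descendants' portion ($4,400,000) is divided into 11 shares of $400,000: Petra, Teodor, Yseult, Fenna, Amira, Joaquin, Kenji, Orsolya, Ines, Phaedra, and Celia each take $400,000.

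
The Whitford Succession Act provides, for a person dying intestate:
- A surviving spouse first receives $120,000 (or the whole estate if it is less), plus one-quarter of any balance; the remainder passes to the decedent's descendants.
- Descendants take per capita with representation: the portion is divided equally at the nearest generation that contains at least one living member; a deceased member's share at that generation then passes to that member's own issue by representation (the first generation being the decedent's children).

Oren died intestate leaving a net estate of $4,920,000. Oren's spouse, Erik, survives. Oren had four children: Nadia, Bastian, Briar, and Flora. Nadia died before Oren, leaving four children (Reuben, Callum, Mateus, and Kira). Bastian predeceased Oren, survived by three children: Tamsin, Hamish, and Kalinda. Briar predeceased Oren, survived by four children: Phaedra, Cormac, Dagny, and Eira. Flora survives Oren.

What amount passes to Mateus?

Mateus receives $225,000.

Erik first takes $120,000, leaving a balance of $4,800,000. Erik then takes one-quarter of the balance ($1,200,000), for a total of $1,320,000. The remaining $3,600,000 passes to the descendants.
The descendants' portion ($3,600,000) is divided into 4 shares of $900,000: Flora takes $900,000; Nadia's $900,000 share passes to Nadia's issue; Bastian's $900,000 share passes to Bastian's issue; Briar's $900,000 share passes to Briar's issue.
Nadia's share ($900,000) is divided into 4 shares of $225,000: Reuben, Callum, Mateus, and Kira each take $225,000.
Bastian's share ($900,000) is divided into 3 shares of $300,000: Tamsin, Hamish, and Kalinda each take $300,000.
Briar's share ($900,000) is divided into 4 shares of $225,000: Phaedra, Cormac, Dagny, and Eira each take $225,000.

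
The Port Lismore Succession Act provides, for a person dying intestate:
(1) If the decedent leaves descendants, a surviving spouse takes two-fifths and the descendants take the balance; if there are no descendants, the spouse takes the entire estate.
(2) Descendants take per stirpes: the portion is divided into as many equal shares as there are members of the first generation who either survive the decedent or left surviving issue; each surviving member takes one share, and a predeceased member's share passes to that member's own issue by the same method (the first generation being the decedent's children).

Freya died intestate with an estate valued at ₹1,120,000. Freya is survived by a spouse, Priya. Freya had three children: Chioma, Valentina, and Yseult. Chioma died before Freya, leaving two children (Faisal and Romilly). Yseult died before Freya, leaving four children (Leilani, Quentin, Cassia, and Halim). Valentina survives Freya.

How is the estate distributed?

Priya: ₹448,000; Faisal: ₹112,000; Romilly: ₹112,000; Valentina: ₹224,000; Leilani: ₹56,000; Quentin: ₹56,000; Cassia: ₹56,000; Halim: ₹56,000

Priya takes two-fifths of ₹1,120,000 = ₹448,000. The remaining ₹672,000 passes to the descendants.
The descendants' portion (₹672,000) is divided into 3 shares of ₹224,000: Valentina takes ₹224,000; Chioma's ₹224,000 share passes to Chioma's issue; Yseult's ₹224,000 share passes to Yseult's issue.
Chioma's share (₹224,000) is divided into 2 shares of ₹112,000: Faisal and Romilly each take ₹112,000.
Yseult's share (₹224,000) is divided into 4 shares of ₹56,000: Leilani, Quentin, Cassia, and Halim each take ₹56,000.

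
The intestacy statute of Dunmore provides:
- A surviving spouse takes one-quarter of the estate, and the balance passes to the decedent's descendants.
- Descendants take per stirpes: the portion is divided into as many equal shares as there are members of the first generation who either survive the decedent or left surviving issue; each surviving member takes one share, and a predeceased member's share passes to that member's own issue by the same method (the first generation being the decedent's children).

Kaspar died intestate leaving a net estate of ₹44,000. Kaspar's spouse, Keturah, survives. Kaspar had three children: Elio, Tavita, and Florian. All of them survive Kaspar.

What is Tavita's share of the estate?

Keturah takes one-quarter of ₹44,000 = ₹11,000. The remaining ₹33,000 passes to the descendants.
The descendants' portion (₹33,000) is divided into 3 shares of ₹11,000: Elio, Tavita, and Florian each take ₹11,000.

Tavita receives ₹11,000.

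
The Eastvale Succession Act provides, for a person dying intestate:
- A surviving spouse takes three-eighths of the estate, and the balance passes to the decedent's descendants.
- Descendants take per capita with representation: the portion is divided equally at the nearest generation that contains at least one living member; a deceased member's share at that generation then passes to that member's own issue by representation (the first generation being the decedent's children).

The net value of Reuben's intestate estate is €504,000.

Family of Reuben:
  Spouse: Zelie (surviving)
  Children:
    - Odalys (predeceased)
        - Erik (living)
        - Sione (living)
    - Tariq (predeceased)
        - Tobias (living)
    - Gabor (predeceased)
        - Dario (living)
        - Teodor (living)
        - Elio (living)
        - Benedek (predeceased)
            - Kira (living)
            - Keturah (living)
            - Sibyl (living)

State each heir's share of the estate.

Zelie: €189,000; Erik: €45,000; Sione: €45,000; Tobias: €45,000; Dario: €45,000; Teodor: €45,000; Elio: €45,000; Kira: €15,000; Keturah: €15,000; Sibyl: €15,000

Zelie takes three-eighths of €504,000 = €189,000. The remaining €315,000 passes to the descendants.
No child survives, so the initial division is made at the grandchildren's generation.
The descendants' portion (€315,000) is divided into 7 shares of €45,000: Erik, Sione, Tobias, Dario, Teodor, and Elio each take €45,000; Benedek's €45,000 share passes to Benedek's issue.
Benedek's share (€45,000) is divided into 3 shares of €15,000: Kira, Keturah, and Sibyl each take €15,000.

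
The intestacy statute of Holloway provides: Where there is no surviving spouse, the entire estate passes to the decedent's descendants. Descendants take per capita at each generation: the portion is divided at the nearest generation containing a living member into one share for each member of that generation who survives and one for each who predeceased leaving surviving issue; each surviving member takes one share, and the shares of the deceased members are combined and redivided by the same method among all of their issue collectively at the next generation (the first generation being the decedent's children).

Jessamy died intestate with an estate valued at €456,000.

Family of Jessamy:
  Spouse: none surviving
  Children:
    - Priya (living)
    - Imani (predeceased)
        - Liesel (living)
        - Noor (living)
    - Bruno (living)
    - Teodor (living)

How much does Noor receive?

The entire €456,000 passes to the descendants.
That amount (€456,000) is divided at the children's generation into 4 shares of €114,000. Priya, Bruno, and Teodor each take €114,000. The remaining share for the deceased Imani (€114,000) is carried to the next generation.
That pool (€114,000) is divided at the grandchildren's generation equally among Liesel and Noor: €57,000 each.

Noor receives €57,000.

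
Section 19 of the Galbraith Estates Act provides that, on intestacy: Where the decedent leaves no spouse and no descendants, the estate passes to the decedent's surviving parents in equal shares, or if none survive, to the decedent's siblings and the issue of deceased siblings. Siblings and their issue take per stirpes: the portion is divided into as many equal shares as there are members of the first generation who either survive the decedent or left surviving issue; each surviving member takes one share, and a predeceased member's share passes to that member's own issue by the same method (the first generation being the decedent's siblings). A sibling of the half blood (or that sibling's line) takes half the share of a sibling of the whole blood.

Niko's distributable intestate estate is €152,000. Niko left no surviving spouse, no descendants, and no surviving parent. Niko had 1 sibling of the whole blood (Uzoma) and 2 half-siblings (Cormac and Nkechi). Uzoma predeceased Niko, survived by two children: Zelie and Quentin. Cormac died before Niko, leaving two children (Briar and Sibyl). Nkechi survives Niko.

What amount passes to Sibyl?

The entire €152,000 passes to the siblings and their issue.
Counting each half-blood sibling's line as half a unit, there are 2 units in €152,000, so one unit is €76,000. Whole-blood lines (Uzoma) take €76,000 each; half-blood lines (Cormac and Nkechi) take €38,000 each.
Uzoma's share (€76,000) is divided into 2 shares of €38,000: Zelie and Quentin each take €38,000.
Cormac's share (€38,000) is divided into 2 shares of €19,000: Briar and Sibyl each take €19,000.

Sibyl receives €19,000.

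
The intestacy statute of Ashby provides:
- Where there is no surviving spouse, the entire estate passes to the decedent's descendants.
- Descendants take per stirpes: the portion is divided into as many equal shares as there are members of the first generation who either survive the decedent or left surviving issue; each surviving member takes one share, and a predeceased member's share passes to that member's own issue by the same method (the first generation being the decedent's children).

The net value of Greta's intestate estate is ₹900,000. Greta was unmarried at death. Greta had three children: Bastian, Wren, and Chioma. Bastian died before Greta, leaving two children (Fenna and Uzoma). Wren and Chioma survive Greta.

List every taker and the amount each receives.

Fenna: ₹150,000; Uzoma: ₹150,000; Wren: ₹300,000; Chioma: ₹300,000

The entire ₹900,000 passes to the descendants.
That amount (₹900,000) is divided into 3 shares of ₹300,000: Wren and Chioma each take ₹300,000; Bastian's ₹300,000 share passes to Bastian's issue.
Bastian's share (₹300,000) is divided into 2 shares of ₹150,000: Fenna and Uzoma each take ₹150,000.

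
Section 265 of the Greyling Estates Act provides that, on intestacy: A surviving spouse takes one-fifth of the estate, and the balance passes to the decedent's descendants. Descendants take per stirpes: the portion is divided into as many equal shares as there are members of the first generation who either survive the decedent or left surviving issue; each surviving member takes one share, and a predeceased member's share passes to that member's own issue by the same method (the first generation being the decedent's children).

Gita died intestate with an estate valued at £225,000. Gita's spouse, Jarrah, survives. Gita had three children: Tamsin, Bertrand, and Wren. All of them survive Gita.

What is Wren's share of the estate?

Wren receives £60,000.

Jarrah takes one-fifth of £225,000 = £45,000. The remaining £180,000 passes to the descendants.
The descendants' portion (£180,000) is divided into 3 shares of £60,000: Tamsin, Bertrand, and Wren each take £60,000.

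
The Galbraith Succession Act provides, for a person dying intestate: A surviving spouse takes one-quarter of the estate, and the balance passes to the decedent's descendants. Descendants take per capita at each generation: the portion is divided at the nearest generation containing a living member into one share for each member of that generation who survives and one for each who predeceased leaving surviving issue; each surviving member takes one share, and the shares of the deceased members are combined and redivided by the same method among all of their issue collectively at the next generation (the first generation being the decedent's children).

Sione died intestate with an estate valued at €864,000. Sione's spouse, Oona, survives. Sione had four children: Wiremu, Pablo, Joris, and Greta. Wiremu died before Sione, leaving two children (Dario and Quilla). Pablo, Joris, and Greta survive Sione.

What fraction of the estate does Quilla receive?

Quilla receives 3/32 of the estate.

Oona takes one-quarter of €864,000 = €216,000. The remaining €648,000 passes to the descendants.
The descendants' portion (€648,000) is divided at the children's generation into 4 shares of €162,000. Pablo, Joris, and Greta each take €162,000. The remaining share for the deceased Wiremu (€162,000) is carried to the next generation.
That pool (€162,000) is divided at the grandchildren's generation equally among Dario and Quilla: €81,000 each.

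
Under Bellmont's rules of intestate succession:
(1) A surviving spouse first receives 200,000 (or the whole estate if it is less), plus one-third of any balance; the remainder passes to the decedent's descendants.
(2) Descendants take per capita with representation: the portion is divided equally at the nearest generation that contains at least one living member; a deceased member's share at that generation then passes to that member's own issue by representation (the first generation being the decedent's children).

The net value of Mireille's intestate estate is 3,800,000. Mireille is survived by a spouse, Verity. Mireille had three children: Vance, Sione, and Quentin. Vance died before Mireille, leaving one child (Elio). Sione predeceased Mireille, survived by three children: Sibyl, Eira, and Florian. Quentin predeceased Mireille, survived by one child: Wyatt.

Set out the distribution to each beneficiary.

Verity first takes 200,000, leaving a balance of 3,600,000. Verity then takes one-third of the balance (1,200,000), for a total of 1,400,000. The remaining 2,400,000 passes to the descendants.
No child survives, so the initial division is made at the grandchildren's generation.
The descendants' portion (2,400,000) is divided into 5 shares of 480,000: Elio, Sibyl, Eira, Florian, and Wyatt each take 480,000.

Verity: 1,400,000; Elio: 480,000; Sibyl: 480,000; Eira: 480,000; Florian: 480,000; Wyatt: 480,000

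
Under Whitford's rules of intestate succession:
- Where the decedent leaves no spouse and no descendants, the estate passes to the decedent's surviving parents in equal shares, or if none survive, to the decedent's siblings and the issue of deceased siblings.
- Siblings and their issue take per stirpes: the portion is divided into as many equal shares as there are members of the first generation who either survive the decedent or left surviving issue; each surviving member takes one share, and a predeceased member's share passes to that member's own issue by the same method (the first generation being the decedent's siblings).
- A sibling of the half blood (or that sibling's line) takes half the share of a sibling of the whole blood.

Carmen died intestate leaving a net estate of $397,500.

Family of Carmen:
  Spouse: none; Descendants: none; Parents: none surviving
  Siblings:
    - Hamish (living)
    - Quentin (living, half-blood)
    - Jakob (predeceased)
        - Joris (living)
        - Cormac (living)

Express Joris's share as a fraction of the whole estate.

The entire $397,500 passes to the siblings and their issue.
Counting each half-blood sibling's line as half a unit, there are 5/2 units in $397,500, so one unit is $159,000. Whole-blood lines (Hamish and Jakob) take $159,000 each; half-blood lines (Quentin) take $79,500 each.
Jakob's share ($159,000) is divided into 2 shares of $79,500: Joris and Cormac each take $79,500.

Joris receives 1/5 of the estate.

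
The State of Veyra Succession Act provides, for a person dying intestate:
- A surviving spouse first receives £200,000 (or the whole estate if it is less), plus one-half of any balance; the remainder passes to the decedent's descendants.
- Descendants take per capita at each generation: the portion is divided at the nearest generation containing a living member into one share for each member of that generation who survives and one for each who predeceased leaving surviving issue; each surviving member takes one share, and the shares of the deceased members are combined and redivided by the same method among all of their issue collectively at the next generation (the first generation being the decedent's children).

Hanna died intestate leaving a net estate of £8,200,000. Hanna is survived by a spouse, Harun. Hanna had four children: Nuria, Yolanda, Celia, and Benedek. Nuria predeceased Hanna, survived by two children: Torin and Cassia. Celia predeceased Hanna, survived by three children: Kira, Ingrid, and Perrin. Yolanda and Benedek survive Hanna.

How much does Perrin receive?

Perrin receives £400,000.

Harun first takes £200,000, leaving a balance of £8,000,000. Harun then takes one-half of the balance (£4,000,000), for a total of £4,200,000. The remaining £4,000,000 passes to the descendants.
The descendants' portion (£4,000,000) is divided at the children's generation into 4 shares of £1,000,000. Yolanda and Benedek each take £1,000,000. The 2 shares of the deceased (Nuria and Celia) are combined into a pool of £2,000,000.
That pool (£2,000,000) is divided at the grandchildren's generation equally among Torin, Cassia, Kira, Ingrid, and Perrin: £400,000 each.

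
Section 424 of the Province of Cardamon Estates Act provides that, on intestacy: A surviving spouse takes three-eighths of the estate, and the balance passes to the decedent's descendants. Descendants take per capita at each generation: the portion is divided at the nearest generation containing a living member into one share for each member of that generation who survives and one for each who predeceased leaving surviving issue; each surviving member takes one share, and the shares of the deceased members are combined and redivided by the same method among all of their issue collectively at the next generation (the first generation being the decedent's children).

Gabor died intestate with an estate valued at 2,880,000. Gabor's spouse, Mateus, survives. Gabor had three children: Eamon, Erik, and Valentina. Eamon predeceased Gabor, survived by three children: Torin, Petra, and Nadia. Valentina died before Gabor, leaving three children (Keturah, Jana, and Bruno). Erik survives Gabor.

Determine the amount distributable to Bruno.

Bruno receives 200,000.

Mateus takes three-eighths of 2,880,000 = 1,080,000. The remaining 1,800,000 passes to the descendants.
The descendants' portion (1,800,000) is divided at the children's generation into 3 shares of 600,000. Erik takes 600,000. The 2 shares of the deceased (Eamon and Valentina) are combined into a pool of 1,200,000.
That pool (1,200,000) is divided at the grandchildren's generation equally among Torin, Petra, Nadia, Keturah, Jana, and Bruno: 200,000 each.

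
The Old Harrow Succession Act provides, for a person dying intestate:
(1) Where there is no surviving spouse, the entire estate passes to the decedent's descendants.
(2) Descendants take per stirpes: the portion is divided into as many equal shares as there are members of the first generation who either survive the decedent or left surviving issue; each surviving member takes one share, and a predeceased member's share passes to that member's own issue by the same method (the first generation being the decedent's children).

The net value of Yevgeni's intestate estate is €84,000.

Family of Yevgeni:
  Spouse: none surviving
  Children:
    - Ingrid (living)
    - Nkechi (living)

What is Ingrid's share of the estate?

Ingrid receives €42,000.

The entire €84,000 passes to the descendants.
That amount (€84,000) is divided into 2 shares of €42,000: Ingrid and Nkechi each take €42,000.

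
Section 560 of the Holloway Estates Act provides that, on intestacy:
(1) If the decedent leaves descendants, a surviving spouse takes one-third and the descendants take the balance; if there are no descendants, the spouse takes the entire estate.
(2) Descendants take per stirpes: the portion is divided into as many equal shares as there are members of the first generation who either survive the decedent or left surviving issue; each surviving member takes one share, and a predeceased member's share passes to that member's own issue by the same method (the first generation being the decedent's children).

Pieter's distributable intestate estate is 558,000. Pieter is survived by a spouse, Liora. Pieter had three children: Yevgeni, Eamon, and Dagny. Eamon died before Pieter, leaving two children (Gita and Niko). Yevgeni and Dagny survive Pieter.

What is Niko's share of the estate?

Niko receives 62,000.

Liora takes one-third of 558,000 = 186,000. The remaining 372,000 passes to the descendants.
The descendants' portion (372,000) is divided into 3 shares of 124,000: Yevgeni and Dagny each take 124,000; Eamon's 124,000 share passes to Eamon's issue.
Eamon's share (124,000) is divided into 2 shares of 62,000: Gita and Niko each take 62,000.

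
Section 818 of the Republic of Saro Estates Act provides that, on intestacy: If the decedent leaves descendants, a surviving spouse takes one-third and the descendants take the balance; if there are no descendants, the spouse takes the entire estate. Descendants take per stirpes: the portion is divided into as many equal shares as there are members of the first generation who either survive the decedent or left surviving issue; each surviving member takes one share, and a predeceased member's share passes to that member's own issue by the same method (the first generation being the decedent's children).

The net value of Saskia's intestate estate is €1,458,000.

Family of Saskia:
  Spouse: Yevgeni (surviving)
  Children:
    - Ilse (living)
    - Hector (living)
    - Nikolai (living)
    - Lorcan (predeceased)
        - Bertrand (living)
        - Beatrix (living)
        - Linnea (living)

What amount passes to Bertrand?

Bertrand receives €81,000.

Yevgeni takes one-third of €1,458,000 = €486,000. The remaining €972,000 passes to the descendants.
The descendants' portion (€972,000) is divided into 4 shares of €243,000: Ilse, Hector, and Nikolai each take €243,000; Lorcan's €243,000 share passes to Lorcan's issue.
Lorcan's share (€243,000) is divided into 3 shares of €81,000: Bertrand, Beatrix, and Linnea each take €81,000.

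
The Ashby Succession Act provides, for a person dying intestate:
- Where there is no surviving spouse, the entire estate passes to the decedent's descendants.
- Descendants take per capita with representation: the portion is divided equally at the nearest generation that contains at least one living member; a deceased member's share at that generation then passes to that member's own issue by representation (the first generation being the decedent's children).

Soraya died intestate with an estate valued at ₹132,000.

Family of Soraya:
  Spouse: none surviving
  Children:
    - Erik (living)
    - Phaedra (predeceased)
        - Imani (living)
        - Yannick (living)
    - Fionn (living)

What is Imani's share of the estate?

Imani receives ₹22,000.

The entire ₹132,000 passes to the descendants.
That amount (₹132,000) is divided into 3 shares of ₹44,000: Erik and Fionn each take ₹44,000; Phaedra's ₹44,000 share passes to Phaedra's issue.
Phaedra's share (₹44,000) is divided into 2 shares of ₹22,000: Imani and Yannick each take ₹22,000.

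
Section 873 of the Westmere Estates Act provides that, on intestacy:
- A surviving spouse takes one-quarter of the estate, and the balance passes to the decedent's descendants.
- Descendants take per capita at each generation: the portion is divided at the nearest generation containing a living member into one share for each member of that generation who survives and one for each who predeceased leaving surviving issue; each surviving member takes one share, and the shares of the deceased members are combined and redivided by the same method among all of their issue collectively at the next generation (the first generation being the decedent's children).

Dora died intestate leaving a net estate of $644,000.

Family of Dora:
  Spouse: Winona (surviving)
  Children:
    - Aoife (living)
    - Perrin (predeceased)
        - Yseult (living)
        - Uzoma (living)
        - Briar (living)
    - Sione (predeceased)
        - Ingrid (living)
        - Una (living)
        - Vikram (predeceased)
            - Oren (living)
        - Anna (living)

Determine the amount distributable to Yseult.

Yseult receives $46,000.

Winona takes one-quarter of $644,000 = $161,000. The remaining $483,000 passes to the descendants.
The descendants' portion ($483,000) is divided at the children's generation into 3 shares of $161,000. Aoife takes $161,000. The 2 shares of the deceased (Perrin and Sione) are combined into a pool of $322,000.
That pool ($322,000) is divided at the grandchildren's generation into 7 shares of $46,000. Yseult, Uzoma, Briar, Ingrid, Una, and Anna each take $46,000. The remaining share for the deceased Vikram ($46,000) is carried to the next generation.
That pool ($46,000) passes entirely to Oren, the sole taker at the great-grandchildren's generation.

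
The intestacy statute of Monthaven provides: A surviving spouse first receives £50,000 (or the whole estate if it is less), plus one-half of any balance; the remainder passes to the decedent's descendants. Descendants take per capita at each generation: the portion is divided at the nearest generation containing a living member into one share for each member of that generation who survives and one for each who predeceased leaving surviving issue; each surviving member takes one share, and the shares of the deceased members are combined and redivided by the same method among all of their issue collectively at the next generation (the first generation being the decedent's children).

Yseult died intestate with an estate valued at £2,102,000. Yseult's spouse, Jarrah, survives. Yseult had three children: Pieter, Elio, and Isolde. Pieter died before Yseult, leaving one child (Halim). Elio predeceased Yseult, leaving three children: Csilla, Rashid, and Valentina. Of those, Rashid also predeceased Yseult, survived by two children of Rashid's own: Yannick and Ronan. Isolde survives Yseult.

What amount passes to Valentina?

Valentina receives £171,000.

Jarrah first takes £50,000, leaving a balance of £2,052,000. Jarrah then takes one-half of the balance (£1,026,000), for a total of £1,076,000. The remaining £1,026,000 passes to the descendants.
The descendants' portion (£1,026,000) is divided at the children's generation into 3 shares of £342,000. Isolde takes £342,000. The 2 shares of the deceased (Pieter and Elio) are combined into a pool of £684,000.
That pool (£684,000) is divided at the grandchildren's generation into 4 shares of £171,000. Halim, Csilla, and Valentina each take £171,000. The remaining share for the deceased Rashid (£171,000) is carried to the next generation.
That pool (£171,000) is divided at the great-grandchildren's generation equally among Yannick and Ronan: £85,500 each.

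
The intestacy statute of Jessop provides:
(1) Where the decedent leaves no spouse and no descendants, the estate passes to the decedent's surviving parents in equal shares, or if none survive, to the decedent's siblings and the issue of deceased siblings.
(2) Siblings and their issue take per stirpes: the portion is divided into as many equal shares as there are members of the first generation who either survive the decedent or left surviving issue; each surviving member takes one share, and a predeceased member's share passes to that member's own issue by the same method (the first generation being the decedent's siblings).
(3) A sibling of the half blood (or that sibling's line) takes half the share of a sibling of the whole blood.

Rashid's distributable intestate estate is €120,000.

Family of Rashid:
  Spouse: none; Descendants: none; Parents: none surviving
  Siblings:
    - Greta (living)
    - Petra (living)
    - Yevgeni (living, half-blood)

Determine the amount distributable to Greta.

Greta receives €48,000.

The entire €120,000 passes to the siblings and their issue.
Counting each half-blood sibling's line as half a unit, there are 5/2 units in €120,000, so one unit is €48,000. Whole-blood lines (Greta and Petra) take €48,000 each; half-blood lines (Yevgeni) take €24,000 each.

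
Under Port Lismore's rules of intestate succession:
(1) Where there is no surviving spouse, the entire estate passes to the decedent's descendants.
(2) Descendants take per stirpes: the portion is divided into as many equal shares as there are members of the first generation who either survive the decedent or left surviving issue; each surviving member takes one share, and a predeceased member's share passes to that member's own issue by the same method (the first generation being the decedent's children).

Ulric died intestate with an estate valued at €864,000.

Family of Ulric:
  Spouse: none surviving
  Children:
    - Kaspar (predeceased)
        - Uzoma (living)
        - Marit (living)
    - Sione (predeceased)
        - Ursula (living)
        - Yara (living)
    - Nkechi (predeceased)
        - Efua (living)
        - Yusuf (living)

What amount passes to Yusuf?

The entire €864,000 passes to the descendants.
That amount (€864,000) is divided into 3 shares of €288,000: Kaspar's €288,000 share passes to Kaspar's issue; Sione's €288,000 share passes to Sione's issue; Nkechi's €288,000 share passes to Nkechi's issue.
Kaspar's share (€288,000) is divided into 2 shares of €144,000: Uzoma and Marit each take €144,000.
Sione's share (€288,000) is divided into 2 shares of €144,000: Ursula and Yara each take €144,000.
Nkechi's share (€288,000) is divided into 2 shares of €144,000: Efua and Yusuf each take €144,000.

Yusuf receives €144,000.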